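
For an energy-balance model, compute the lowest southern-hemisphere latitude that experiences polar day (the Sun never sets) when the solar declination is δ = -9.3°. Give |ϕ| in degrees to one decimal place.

Polar day requires cos h₀ = −tan ϕ tan δ ≤ −1, i.e. tan ϕ tan δ ≥ 1.
The boundary is |tan ϕ| · |tan δ| = 1, so |ϕ| = 90° − |δ| = 90° − 9.3° = 80.7° in the southern hemisphere.

|ϕ| = 80.7°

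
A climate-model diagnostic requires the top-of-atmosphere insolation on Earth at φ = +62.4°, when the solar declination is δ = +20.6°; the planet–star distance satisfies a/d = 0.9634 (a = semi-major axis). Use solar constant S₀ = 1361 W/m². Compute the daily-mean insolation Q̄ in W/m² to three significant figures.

Q̄ ≈ 419 W/m²

cos H₀ = −tan(+62.4°) tan(+20.600°) = -0.7190, H₀ = 2.3731 rad.
Bracket: H₀ sin φ sin δ + cos φ cos δ sin H₀ = 2.3731×0.88620×0.35184 + 0.46330×0.93606×0.69503 = 0.739934 + 0.301418 = 1.041352.
Inverse-square distance factor (a/d)² = 0.9634² = 0.928140.
Q̄ = (S₀/π) × 0.928140 × [bracket] = (1361/π) × 0.928140 × 1.041352 = 418.7 W/m².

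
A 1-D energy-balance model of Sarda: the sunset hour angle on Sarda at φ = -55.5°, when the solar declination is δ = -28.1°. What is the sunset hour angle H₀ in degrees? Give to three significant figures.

cos H₀ = −tan φ · tan δ = −tan(-55.5°) × tan(-28.100°) = -0.7769, so H₀ = 2.4605 rad = 140.98°.

H₀ = 141°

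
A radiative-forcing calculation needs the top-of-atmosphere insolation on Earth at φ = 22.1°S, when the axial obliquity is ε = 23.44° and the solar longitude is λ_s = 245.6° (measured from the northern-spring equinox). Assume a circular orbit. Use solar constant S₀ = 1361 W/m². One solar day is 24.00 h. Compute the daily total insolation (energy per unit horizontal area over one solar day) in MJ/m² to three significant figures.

40.7 MJ/m²

Solar declination: sin δ = sin ε · sin λ_s = sin 23.44° × sin 245.6° = -0.36226, so δ = -21.239°.
cos H₀ = −tan(-22.1°) tan(-21.239°) = -0.1578, H₀ = 1.7293 rad.
Bracket: H₀ sin φ sin δ + cos φ cos δ sin H₀ = 1.7293×-0.37622×-0.36226 + 0.92653×0.93208×0.98747 = 0.235685 + 0.852779 = 1.088464.
Q̄ = (S₀/π) × [bracket] = (1361/π) × 1.088464 = 471.54 W/m².
Daily total = Q̄ × 24.00 h × 3600 s/h = 471.54 × 24.00 × 3600 / 10⁶ = 40.74 MJ/m².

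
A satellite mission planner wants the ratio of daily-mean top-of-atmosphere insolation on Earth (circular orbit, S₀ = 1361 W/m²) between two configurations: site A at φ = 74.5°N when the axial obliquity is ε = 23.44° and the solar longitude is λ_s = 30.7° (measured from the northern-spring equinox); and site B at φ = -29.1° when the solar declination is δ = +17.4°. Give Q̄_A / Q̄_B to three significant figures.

— Configuration A (φ=+74.5°):
Solar declination: sin δ = sin ε · sin λ_s = sin 23.44° × sin 30.7° = 0.20309, so δ = +11.718°.
cos H₀ = −tan(+74.5°) tan(+11.718°) = -0.7479, H₀ = 2.4157 rad.
Bracket: H₀ sin φ sin δ + cos φ cos δ sin H₀ = 2.4157×0.96363×0.20309 + 0.26724×0.97916×0.66381 = 0.472761 + 0.173700 = 0.646461.
Q̄ = (S₀/π) × [bracket] = (1361/π) × 0.646461 = 280.06 W/m².
— Configuration B (φ=-29.1°):
cos H₀ = −tan(-29.1°) tan(+17.400°) = 0.1744, H₀ = 1.3955 rad.
Bracket: H₀ sin φ sin δ + cos φ cos δ sin H₀ = 1.3955×-0.48634×0.29904 + 0.87377×0.95424×0.98467 = -0.202955 + 0.821004 = 0.618049.
Q̄ = (S₀/π) × [bracket] = (1361/π) × 0.618049 = 267.75 W/m².
Ratio Q̄_A / Q̄_B = 280.06 / 267.75 = 1.046.

Q̄_A / Q̄_B ≈ 1.05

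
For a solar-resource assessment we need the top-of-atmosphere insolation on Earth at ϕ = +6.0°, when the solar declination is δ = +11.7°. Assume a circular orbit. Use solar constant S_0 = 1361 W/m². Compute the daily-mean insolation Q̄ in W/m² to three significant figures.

Q̄ ≈ 436 W/m²

cos h₀ = −tan(+6.0°) tan(+11.700°) = -0.0218, h₀ = 1.5926 rad.
Bracket: h₀ sin ϕ sin δ + cos ϕ cos δ sin h₀ = 1.5926×0.10453×0.20279 + 0.99452×0.97922×0.99976 = 0.033759 + 0.973620 = 1.007379.
Q̄ = (S_0/π) × [bracket] = (1361/π) × 1.007379 = 436.4 W/m².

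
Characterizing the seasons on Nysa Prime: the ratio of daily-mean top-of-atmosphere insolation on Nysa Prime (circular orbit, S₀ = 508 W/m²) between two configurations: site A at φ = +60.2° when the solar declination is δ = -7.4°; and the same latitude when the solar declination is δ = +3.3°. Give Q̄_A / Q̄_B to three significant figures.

— Configuration A (φ=+60.2°):
cos H₀ = −tan(+60.2°) tan(-7.400°) = 0.2268, H₀ = 1.3420 rad.
Bracket: H₀ sin φ sin δ + cos φ cos δ sin H₀ = 1.3420×0.86777×-0.12880 + 0.49697×0.99167×0.97395 = -0.149994 + 0.479992 = 0.329998.
Q̄ = (S₀/π) × [bracket] = (508/π) × 0.329998 = 53.361 W/m².
— Configuration B (φ=+60.2°):
cos H₀ = −tan(+60.2°) tan(+3.300°) = -0.1007, H₀ = 1.6716 rad.
Bracket: H₀ sin φ sin δ + cos φ cos δ sin H₀ = 1.6716×0.86777×0.05756 + 0.49697×0.99834×0.99492 = 0.083494 + 0.493625 = 0.577119.
Q̄ = (S₀/π) × [bracket] = (508/π) × 0.577119 = 93.321 W/m².
Ratio Q̄_A / Q̄_B = 53.361 / 93.321 = 0.5718.

Q̄_A / Q̄_B ≈ 0.572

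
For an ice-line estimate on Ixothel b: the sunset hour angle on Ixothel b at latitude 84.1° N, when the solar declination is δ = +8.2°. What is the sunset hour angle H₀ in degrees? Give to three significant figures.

H₀ = 180°

Sunrise equation: cos H₀ = −tan φ · tan δ = -1.3944 ≤ −1, so the host star never sets (polar day) and H₀ = π.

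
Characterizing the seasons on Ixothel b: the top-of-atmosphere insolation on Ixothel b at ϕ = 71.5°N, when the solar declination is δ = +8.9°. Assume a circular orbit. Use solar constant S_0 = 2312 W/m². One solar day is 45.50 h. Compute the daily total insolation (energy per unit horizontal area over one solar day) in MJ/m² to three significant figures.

69.8 MJ/m²

cos h₀ = −tan(+71.5°) tan(+8.900°) = -0.4680, h₀ = 2.0578 rad.
Bracket: h₀ sin ϕ sin δ + cos ϕ cos δ sin h₀ = 2.0578×0.94832×0.15471 + 0.31730×0.98796×0.88372 = 0.301909 + 0.277028 = 0.578937.
Q̄ = (S_0/π) × [bracket] = (2312/π) × 0.578937 = 426.06 W/m².
Daily total = Q̄ × 45.50 h × 3600 s/h = 426.06 × 45.50 × 3600 / 10⁶ = 69.79 MJ/m².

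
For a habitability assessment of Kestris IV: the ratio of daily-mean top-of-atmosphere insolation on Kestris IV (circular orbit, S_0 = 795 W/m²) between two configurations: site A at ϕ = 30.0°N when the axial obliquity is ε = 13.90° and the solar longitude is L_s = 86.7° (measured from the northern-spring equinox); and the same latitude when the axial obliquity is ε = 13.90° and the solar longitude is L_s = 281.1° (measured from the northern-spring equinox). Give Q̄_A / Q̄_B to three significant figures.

— Configuration A (ϕ=+30.0°):
Solar declination: sin δ = sin ε · sin L_s = sin 13.90° × sin 86.7° = 0.23983, so δ = +13.876°.
cos h₀ = −tan(+30.0°) tan(+13.876°) = -0.1426, h₀ = 1.7139 rad.
Bracket: h₀ sin ϕ sin δ + cos ϕ cos δ sin h₀ = 1.7139×0.50000×0.23983 + 0.86603×0.97081×0.98978 = 0.205522 + 0.832158 = 1.037680.
Q̄ = (S_0/π) × [bracket] = (795/π) × 1.037680 = 262.59 W/m².
— Configuration B (ϕ=+30.0°):
Solar declination: sin δ = sin ε · sin L_s = sin 13.90° × sin 281.1° = -0.23573, so δ = -13.635°.
cos h₀ = −tan(+30.0°) tan(-13.635°) = 0.1400, h₀ = 1.4303 rad.
Bracket: h₀ sin ϕ sin δ + cos ϕ cos δ sin h₀ = 1.4303×0.50000×-0.23573 + 0.86603×0.97182×0.99014 = -0.168582 + 0.833327 = 0.664745.
Q̄ = (S_0/π) × [bracket] = (795/π) × 0.664745 = 168.22 W/m².
Ratio Q̄_A / Q̄_B = 262.59 / 168.22 = 1.561.

Q̄_A / Q̄_B ≈ 1.56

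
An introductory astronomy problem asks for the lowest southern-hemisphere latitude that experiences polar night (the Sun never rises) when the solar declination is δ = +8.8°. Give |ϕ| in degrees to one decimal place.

|ϕ| = 81.2°

Polar night requires cos h₀ = −tan ϕ tan δ ≥ 1, i.e. tan ϕ tan δ ≤ −1.
The boundary is |tan ϕ| · |tan δ| = 1, so |ϕ| = 90° − |δ| = 90° − 8.8° = 81.2° in the southern hemisphere.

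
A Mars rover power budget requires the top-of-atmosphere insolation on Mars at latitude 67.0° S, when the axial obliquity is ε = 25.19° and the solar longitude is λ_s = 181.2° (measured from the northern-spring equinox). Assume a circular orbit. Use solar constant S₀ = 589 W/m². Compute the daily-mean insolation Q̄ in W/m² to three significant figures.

Solar declination: sin δ = sin ε · sin λ_s = sin 25.19° × sin 181.2° = -0.00891, so δ = -0.511°.
cos H₀ = −tan(-67.0°) tan(-0.511°) = -0.0210, H₀ = 1.5918 rad.
Bracket: H₀ sin φ sin δ + cos φ cos δ sin H₀ = 1.5918×-0.92050×-0.00891 + 0.39073×0.99996×0.99978 = 0.013055 + 0.390628 = 0.403683.
Q̄ = (S₀/π) × [bracket] = (589/π) × 0.403683 = 75.68 W/m².

Q̄ ≈ 75.7 W/m²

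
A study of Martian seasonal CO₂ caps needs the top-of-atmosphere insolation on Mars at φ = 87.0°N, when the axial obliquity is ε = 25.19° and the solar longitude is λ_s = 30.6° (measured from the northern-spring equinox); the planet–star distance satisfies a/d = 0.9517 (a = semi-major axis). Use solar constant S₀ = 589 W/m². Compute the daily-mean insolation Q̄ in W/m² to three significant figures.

Solar declination: sin δ = sin ε · sin λ_s = sin 25.19° × sin 30.6° = 0.21666, so δ = +12.513°.
cos H₀ = −tan(+87.0°) tan(+12.513°) = -4.2347 ≤ −1 ⇒ polar day, H₀ = π.
Bracket: H₀ sin φ sin δ + cos φ cos δ sin H₀ = 3.1416×0.99863×0.21666 + 0.05234×0.97625×0.00000 = 0.679727 + 0.000000 = 0.679727.
Inverse-square distance factor (a/d)² = 0.9517² = 0.905733.
Q̄ = (S₀/π) × 0.905733 × [bracket] = (589/π) × 0.905733 × 0.679727 = 115.4 W/m².

Q̄ ≈ 115 W/m²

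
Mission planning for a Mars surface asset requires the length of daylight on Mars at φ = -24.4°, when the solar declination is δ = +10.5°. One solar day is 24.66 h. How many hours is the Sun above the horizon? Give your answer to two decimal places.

cos H₀ = −tan φ · tan δ = −tan(-24.4°) × tan(+10.500°) = 0.0841, so H₀ = 1.4866 rad = 85.18°.
Daylight = 2H₀/(2π) × 24.66 h = (1.4866/π) × 24.66 = 11.67 h.

11.67 h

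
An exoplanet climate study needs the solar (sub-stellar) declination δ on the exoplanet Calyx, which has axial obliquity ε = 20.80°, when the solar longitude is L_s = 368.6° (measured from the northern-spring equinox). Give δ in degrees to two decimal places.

δ = +3.04°

sin δ = sin ε · sin L_s = sin 20.80° × sin 368.6° = 0.053101.
δ = arcsin(0.053101) = +3.04°.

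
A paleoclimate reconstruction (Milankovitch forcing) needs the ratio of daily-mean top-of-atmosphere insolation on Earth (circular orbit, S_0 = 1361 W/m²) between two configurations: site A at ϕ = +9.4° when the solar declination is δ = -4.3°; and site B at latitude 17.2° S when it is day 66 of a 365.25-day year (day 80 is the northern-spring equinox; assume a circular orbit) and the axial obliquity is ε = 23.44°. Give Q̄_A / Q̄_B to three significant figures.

— Configuration A (ϕ=+9.4°):
cos h₀ = −tan(+9.4°) tan(-4.300°) = 0.0124, h₀ = 1.5583 rad.
Bracket: h₀ sin ϕ sin δ + cos ϕ cos δ sin h₀ = 1.5583×0.16333×-0.07498 + 0.98657×0.99719×0.99992 = -0.019084 + 0.983719 = 0.964635.
Q̄ = (S_0/π) × [bracket] = (1361/π) × 0.964635 = 417.90 W/m².
— Configuration B (ϕ=-17.2°):
Solar longitude: L_s = 360° × (66 − 80)/365.25 = -13.799°, i.e. -13.799° + 360° = 346.201°.
sin δ = sin 23.44° × sin 346.201° = -0.09488, so δ = -5.444°.
cos h₀ = −tan(-17.2°) tan(-5.444°) = -0.0295, h₀ = 1.6003 rad.
Bracket: h₀ sin ϕ sin δ + cos ϕ cos δ sin h₀ = 1.6003×-0.29571×-0.09488 + 0.95528×0.99549×0.99956 = 0.044900 + 0.950553 = 0.995453.
Q̄ = (S_0/π) × [bracket] = (1361/π) × 0.995453 = 431.25 W/m².
Ratio Q̄_A / Q̄_B = 417.90 / 431.25 = 0.9690.

Q̄_A / Q̄_B ≈ 0.969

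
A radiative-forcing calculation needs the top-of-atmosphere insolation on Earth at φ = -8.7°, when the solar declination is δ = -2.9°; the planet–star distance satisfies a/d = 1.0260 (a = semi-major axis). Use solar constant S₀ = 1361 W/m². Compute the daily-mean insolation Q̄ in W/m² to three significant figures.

cos H₀ = −tan(-8.7°) tan(-2.900°) = -0.0078, H₀ = 1.5785 rad.
Bracket: H₀ sin φ sin δ + cos φ cos δ sin H₀ = 1.5785×-0.15126×-0.05059 + 0.98849×0.99872×0.99997 = 0.012079 + 0.987195 = 0.999274.
Inverse-square distance factor (a/d)² = 1.0260² = 1.052676.
Q̄ = (S₀/π) × 1.052676 × [bracket] = (1361/π) × 1.052676 × 0.999274 = 455.7 W/m².

Q̄ ≈ 456 W/m²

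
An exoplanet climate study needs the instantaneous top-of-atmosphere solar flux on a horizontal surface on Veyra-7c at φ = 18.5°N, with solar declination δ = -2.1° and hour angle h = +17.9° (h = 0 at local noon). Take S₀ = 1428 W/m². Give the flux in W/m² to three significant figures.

1.27e+03 W/m²

cos θ_z = sin φ sin δ + cos φ cos δ cos h = -0.011627 + 0.901813 = 0.890186.
Flux = S₀ · cos θ_z = 1428 × 0.890186 = 1271 W/m².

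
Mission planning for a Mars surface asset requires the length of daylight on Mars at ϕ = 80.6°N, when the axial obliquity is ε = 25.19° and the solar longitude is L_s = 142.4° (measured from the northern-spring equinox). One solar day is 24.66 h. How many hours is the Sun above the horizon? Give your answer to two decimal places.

Solar declination: sin δ = sin ε · sin L_s = sin 25.19° × sin 142.4° = 0.25969, so δ = +15.052°.
Sunrise equation: cos h₀ = −tan ϕ · tan δ = -1.6244 ≤ −1, so the Sun never sets (polar day) and h₀ = π.
Daylight = 2h₀/(2π) × 24.66 h = (3.1416/π) × 24.66 = 24.66 h.

24.66 h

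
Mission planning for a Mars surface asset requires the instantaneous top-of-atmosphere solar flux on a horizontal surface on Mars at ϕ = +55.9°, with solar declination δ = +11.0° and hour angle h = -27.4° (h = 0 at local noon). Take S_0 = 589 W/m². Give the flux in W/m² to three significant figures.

cos θ_z = sin ϕ sin δ + cos ϕ cos δ cos h = 0.158001 + 0.488599 = 0.646600.
Flux = S_0 · cos θ_z = 589 × 0.646600 = 380.8 W/m².

381 W/m²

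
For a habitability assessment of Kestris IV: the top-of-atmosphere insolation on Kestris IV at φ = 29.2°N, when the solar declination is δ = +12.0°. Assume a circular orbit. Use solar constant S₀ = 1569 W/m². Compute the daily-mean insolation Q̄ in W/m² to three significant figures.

cos H₀ = −tan(+29.2°) tan(+12.000°) = -0.1188, H₀ = 1.6899 rad.
Bracket: H₀ sin φ sin δ + cos φ cos δ sin H₀ = 1.6899×0.48786×0.20791 + 0.87292×0.97815×0.99292 = 0.171408 + 0.847801 = 1.019209.
Q̄ = (S₀/π) × [bracket] = (1569/π) × 1.019209 = 509.0 W/m².

Q̄ ≈ 509 W/m²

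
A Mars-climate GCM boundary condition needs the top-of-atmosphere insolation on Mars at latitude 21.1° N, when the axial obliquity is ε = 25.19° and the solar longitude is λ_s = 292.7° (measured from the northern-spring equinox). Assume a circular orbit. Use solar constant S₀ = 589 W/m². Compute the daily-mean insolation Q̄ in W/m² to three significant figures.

Solar declination: sin δ = sin ε · sin λ_s = sin 25.19° × sin 292.7° = -0.39265, so δ = -23.120°.
cos H₀ = −tan(+21.1°) tan(-23.120°) = 0.1647, H₀ = 1.4053 rad.
Bracket: H₀ sin φ sin δ + cos φ cos δ sin H₀ = 1.4053×0.36000×-0.39265 + 0.93295×0.91969×0.98634 = -0.198645 + 0.846304 = 0.647659.
Q̄ = (S₀/π) × [bracket] = (589/π) × 0.647659 = 121.4 W/m².

Q̄ ≈ 121 W/m²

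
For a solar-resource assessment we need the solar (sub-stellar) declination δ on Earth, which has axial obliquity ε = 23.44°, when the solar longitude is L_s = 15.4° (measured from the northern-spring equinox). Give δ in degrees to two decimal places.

sin δ = sin ε · sin L_s = sin 23.44° × sin 15.4° = 0.105635.
δ = arcsin(0.105635) = +6.06°.

δ = +6.06°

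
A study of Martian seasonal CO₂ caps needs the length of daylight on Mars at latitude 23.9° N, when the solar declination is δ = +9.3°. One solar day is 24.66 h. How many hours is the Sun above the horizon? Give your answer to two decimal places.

cos H₀ = −tan φ · tan δ = −tan(+23.9°) × tan(+9.300°) = -0.0726, so H₀ = 1.6434 rad = 94.16°.
Daylight = 2H₀/(2π) × 24.66 h = (1.6434/π) × 24.66 = 12.90 h.

12.90 h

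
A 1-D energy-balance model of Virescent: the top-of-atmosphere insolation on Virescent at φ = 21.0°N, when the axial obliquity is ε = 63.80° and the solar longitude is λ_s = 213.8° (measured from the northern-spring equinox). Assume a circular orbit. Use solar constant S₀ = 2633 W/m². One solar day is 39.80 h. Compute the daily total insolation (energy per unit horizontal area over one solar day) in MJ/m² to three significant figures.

Solar declination: sin δ = sin ε · sin λ_s = sin 63.80° × sin 213.8° = -0.49914, so δ = -29.943°.
cos H₀ = −tan(+21.0°) tan(-29.943°) = 0.2211, H₀ = 1.3478 rad.
Bracket: H₀ sin φ sin δ + cos φ cos δ sin H₀ = 1.3478×0.35837×-0.49914 + 0.93358×0.86652×0.97525 = -0.241090 + 0.788944 = 0.547854.
Q̄ = (S₀/π) × [bracket] = (2633/π) × 0.547854 = 459.16 W/m².
Daily total = Q̄ × 39.80 h × 3600 s/h = 459.16 × 39.80 × 3600 / 10⁶ = 65.79 MJ/m².

65.8 MJ/m²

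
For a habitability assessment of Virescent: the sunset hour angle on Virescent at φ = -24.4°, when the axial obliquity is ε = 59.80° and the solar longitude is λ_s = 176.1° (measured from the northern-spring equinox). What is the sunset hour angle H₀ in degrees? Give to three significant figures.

Solar declination: sin δ = sin ε · sin λ_s = sin 59.80° × sin 176.1° = 0.05878, so δ = +3.370°.
cos H₀ = −tan φ · tan δ = −tan(-24.4°) × tan(+3.370°) = 0.0267, so H₀ = 1.5441 rad = 88.47°.

H₀ = 88.5°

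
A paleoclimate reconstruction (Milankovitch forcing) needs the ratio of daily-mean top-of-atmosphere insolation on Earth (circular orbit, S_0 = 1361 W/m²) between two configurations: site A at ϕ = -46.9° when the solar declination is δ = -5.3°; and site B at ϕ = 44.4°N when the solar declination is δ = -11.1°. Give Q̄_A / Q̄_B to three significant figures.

— Configuration A (ϕ=-46.9°):
cos h₀ = −tan(-46.9°) tan(-5.300°) = -0.0991, h₀ = 1.6701 rad.
Bracket: h₀ sin ϕ sin δ + cos ϕ cos δ sin h₀ = 1.6701×-0.73016×-0.09237 + 0.68327×0.99572×0.99507 = 0.112640 + 0.676992 = 0.789632.
Q̄ = (S_0/π) × [bracket] = (1361/π) × 0.789632 = 342.08 W/m².
— Configuration B (ϕ=+44.4°):
cos h₀ = −tan(+44.4°) tan(-11.100°) = 0.1921, h₀ = 1.3775 rad.
Bracket: h₀ sin ϕ sin δ + cos ϕ cos δ sin h₀ = 1.3775×0.69966×-0.19252 + 0.71447×0.98129×0.98137 = -0.185547 + 0.688041 = 0.502494.
Q̄ = (S_0/π) × [bracket] = (1361/π) × 0.502494 = 217.69 W/m².
Ratio Q̄_A / Q̄_B = 342.08 / 217.69 = 1.571.

Q̄_A / Q̄_B ≈ 1.57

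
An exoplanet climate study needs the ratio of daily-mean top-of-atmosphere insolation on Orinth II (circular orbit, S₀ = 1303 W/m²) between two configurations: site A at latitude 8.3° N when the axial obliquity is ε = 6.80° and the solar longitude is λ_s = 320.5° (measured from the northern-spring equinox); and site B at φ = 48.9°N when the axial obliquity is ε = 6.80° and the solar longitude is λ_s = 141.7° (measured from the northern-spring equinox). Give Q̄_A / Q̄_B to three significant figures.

— Configuration A (φ=+8.3°):
Solar declination: sin δ = sin ε · sin λ_s = sin 6.80° × sin 320.5° = -0.07531, so δ = -4.319°.
cos H₀ = −tan(+8.3°) tan(-4.319°) = 0.0110, H₀ = 1.5598 rad.
Bracket: H₀ sin φ sin δ + cos φ cos δ sin H₀ = 1.5598×0.14436×-0.07531 + 0.98953×0.99716×0.99994 = -0.016958 + 0.986661 = 0.969703.
Q̄ = (S₀/π) × [bracket] = (1303/π) × 0.969703 = 402.19 W/m².
— Configuration B (φ=+48.9°):
Solar declination: sin δ = sin ε · sin λ_s = sin 6.80° × sin 141.7° = 0.07338, so δ = +4.208°.
cos H₀ = −tan(+48.9°) tan(+4.208°) = -0.0843, H₀ = 1.6552 rad.
Bracket: H₀ sin φ sin δ + cos φ cos δ sin H₀ = 1.6552×0.75356×0.07338 + 0.65738×0.99730×0.99644 = 0.091526 + 0.653271 = 0.744797.
Q̄ = (S₀/π) × [bracket] = (1303/π) × 0.744797 = 308.91 W/m².
Ratio Q̄_A / Q̄_B = 402.19 / 308.91 = 1.302.

Q̄_A / Q̄_B ≈ 1.30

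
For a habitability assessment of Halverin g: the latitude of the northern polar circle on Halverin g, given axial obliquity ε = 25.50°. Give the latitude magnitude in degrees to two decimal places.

64.50°

The polar circle is the lowest latitude that experiences at least one full rotation of continuous daylight at the northern-summer solstice; it lies at |φ| = 90° − ε = 90° − 25.50° = 64.50°.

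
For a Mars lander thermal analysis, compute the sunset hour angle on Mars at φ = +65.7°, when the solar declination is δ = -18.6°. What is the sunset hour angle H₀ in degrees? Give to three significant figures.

cos H₀ = −tan φ · tan δ = −tan(+65.7°) × tan(-18.600°) = 0.7453, so H₀ = 0.7297 rad = 41.81°.

H₀ = 41.8°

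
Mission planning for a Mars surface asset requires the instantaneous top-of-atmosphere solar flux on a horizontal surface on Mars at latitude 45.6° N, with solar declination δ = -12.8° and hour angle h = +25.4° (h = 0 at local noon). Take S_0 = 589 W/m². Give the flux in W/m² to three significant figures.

cos θ_z = sin ϕ sin δ + cos ϕ cos δ cos h = -0.158290 + 0.616324 = 0.458034.
Flux = S_0 · cos θ_z = 589 × 0.458034 = 269.8 W/m².

270 W/m²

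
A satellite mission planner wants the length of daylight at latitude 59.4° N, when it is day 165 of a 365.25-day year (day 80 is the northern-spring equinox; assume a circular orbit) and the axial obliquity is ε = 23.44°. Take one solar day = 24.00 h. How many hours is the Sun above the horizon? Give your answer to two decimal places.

18.23 h

Solar longitude: λ_s = 360° × (165 − 80)/365.25 = 83.778°.
sin δ = sin 23.44° × sin 83.778° = 0.39545, so δ = +23.294°.
cos H₀ = −tan φ · tan δ = −tan(+59.4°) × tan(+23.294°) = -0.7280, so H₀ = 2.3862 rad = 136.72°.
Daylight = 2H₀/(2π) × 24.00 h = (2.3862/π) × 24.00 = 18.23 h.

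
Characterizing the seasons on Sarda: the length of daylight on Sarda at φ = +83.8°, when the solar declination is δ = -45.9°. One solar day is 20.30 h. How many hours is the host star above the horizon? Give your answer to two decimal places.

cos H₀ = −tan φ · tan δ = 9.4990 ≥ 1, so the host star never rises (polar night) and H₀ = 0.
Daylight = 2H₀/(2π) × 20.30 h = (0.0000/π) × 20.30 = 0.00 h.

0.00 h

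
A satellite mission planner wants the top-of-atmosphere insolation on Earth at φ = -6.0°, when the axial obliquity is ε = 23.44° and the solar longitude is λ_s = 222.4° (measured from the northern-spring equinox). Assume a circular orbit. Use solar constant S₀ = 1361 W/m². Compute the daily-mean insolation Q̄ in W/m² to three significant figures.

Solar declination: sin δ = sin ε · sin λ_s = sin 23.44° × sin 222.4° = -0.26823, so δ = -15.559°.
cos H₀ = −tan(-6.0°) tan(-15.559°) = -0.0293, H₀ = 1.6001 rad.
Bracket: H₀ sin φ sin δ + cos φ cos δ sin H₀ = 1.6001×-0.10453×-0.26823 + 0.99452×0.96335×0.99957 = 0.044864 + 0.957659 = 1.002523.
Q̄ = (S₀/π) × [bracket] = (1361/π) × 1.002523 = 434.3 W/m².

Q̄ ≈ 434 W/m²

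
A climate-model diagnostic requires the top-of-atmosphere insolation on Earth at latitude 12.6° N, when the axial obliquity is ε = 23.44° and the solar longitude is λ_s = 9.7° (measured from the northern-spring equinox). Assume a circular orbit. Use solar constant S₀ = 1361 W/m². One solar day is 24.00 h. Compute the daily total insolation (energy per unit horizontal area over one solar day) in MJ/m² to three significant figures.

37.3 MJ/m²

Solar declination: sin δ = sin ε · sin λ_s = sin 23.44° × sin 9.7° = 0.06702, so δ = +3.843°.
cos H₀ = −tan(+12.6°) tan(+3.843°) = -0.0150, H₀ = 1.5858 rad.
Bracket: H₀ sin φ sin δ + cos φ cos δ sin H₀ = 1.5858×0.21814×0.06702 + 0.97592×0.99775×0.99989 = 0.023184 + 0.973617 = 0.996801.
Q̄ = (S₀/π) × [bracket] = (1361/π) × 0.996801 = 431.83 W/m².
Daily total = Q̄ × 24.00 h × 3600 s/h = 431.83 × 24.00 × 3600 / 10⁶ = 37.31 MJ/m².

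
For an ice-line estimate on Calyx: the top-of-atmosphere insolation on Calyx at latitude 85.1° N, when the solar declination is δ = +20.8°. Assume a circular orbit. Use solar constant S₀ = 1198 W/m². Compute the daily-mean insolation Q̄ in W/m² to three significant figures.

Q̄ ≈ 424 W/m²

cos H₀ = −tan(+85.1°) tan(+20.800°) = -4.4309 ≤ −1 ⇒ polar day, H₀ = π.
Bracket: H₀ sin φ sin δ + cos φ cos δ sin H₀ = 3.1416×0.99635×0.35511 + 0.08542×0.93483×0.00000 = 1.111542 + 0.000000 = 1.111542.
Q̄ = (S₀/π) × [bracket] = (1198/π) × 1.111542 = 423.9 W/m².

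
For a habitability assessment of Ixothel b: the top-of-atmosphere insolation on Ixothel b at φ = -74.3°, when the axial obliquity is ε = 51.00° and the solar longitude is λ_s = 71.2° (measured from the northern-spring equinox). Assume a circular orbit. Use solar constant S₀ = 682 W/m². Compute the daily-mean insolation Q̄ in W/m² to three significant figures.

Solar declination: sin δ = sin ε · sin λ_s = sin 51.00° × sin 71.2° = 0.73568, so δ = +47.365°.
cos H₀ = −tan(-74.3°) tan(+47.365°) = 3.8641 ≥ 1 ⇒ polar night, H₀ = 0 and Q̄ = 0.

Q̄ ≈ 0.00 W/m²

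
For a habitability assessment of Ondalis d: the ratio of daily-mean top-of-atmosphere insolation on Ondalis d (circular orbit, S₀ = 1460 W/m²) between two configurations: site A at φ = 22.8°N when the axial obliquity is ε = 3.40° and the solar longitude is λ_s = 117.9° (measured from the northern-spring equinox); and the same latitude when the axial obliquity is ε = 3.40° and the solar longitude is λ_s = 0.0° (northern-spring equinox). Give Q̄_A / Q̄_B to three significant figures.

— Configuration A (φ=+22.8°):
Solar declination: sin δ = sin ε · sin λ_s = sin 3.40° × sin 117.9° = 0.05241, so δ = +3.004°.
cos H₀ = −tan(+22.8°) tan(+3.004°) = -0.0221, H₀ = 1.5929 rad.
Bracket: H₀ sin φ sin δ + cos φ cos δ sin H₀ = 1.5929×0.38752×0.05241 + 0.92186×0.99863×0.99976 = 0.032352 + 0.920376 = 0.952728.
Q̄ = (S₀/π) × [bracket] = (1460/π) × 0.952728 = 442.76 W/m².
— Configuration B (φ=+22.8°):
Solar declination: sin δ = sin ε · sin λ_s = sin 3.40° × sin 0.0° = 0.00000, so δ = +0.000°.
cos H₀ = −tan(+22.8°) tan(+0.000°) = -0.0000, H₀ = 1.5708 rad.
Bracket: H₀ sin φ sin δ + cos φ cos δ sin H₀ = 1.5708×0.38752×0.00000 + 0.92186×1.00000×1.00000 = 0.000000 + 0.921860 = 0.921860.
Q̄ = (S₀/π) × [bracket] = (1460/π) × 0.921860 = 428.42 W/m².
Ratio Q̄_A / Q̄_B = 442.76 / 428.42 = 1.033.

Q̄_A / Q̄_B ≈ 1.03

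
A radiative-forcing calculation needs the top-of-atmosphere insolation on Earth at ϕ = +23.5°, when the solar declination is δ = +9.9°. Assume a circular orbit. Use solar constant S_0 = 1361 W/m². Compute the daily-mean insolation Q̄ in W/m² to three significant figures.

Q̄ ≈ 439 W/m²

cos h₀ = −tan(+23.5°) tan(+9.900°) = -0.0759, h₀ = 1.6468 rad.
Bracket: h₀ sin ϕ sin δ + cos ϕ cos δ sin h₀ = 1.6468×0.39875×0.17193 + 0.91706×0.98511×0.99712 = 0.112900 + 0.900803 = 1.013703.
Q̄ = (S_0/π) × [bracket] = (1361/π) × 1.013703 = 439.2 W/m².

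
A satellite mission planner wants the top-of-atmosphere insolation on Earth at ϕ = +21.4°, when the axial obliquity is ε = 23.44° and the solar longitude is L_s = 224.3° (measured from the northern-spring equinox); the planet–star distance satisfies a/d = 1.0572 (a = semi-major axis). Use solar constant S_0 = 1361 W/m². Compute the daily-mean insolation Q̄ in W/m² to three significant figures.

Q̄ ≈ 359 W/m²

Solar declination: sin δ = sin ε · sin L_s = sin 23.44° × sin 224.3° = -0.27782, so δ = -16.130°.
cos h₀ = −tan(+21.4°) tan(-16.130°) = 0.1133, h₀ = 1.4572 rad.
Bracket: h₀ sin ϕ sin δ + cos ϕ cos δ sin h₀ = 1.4572×0.36488×-0.27782 + 0.93106×0.96063×0.99356 = -0.147718 + 0.888644 = 0.740926.
Inverse-square distance factor (a/d)² = 1.0572² = 1.117672.
Q̄ = (S_0/π) × 1.117672 × [bracket] = (1361/π) × 1.117672 × 0.740926 = 358.8 W/m².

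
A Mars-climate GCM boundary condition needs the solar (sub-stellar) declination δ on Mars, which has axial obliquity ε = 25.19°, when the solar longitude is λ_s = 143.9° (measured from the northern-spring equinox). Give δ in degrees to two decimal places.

sin δ = sin ε · sin λ_s = sin 25.19° × sin 143.9° = 0.250775.
δ = arcsin(0.250775) = +14.52°.

δ = +14.52°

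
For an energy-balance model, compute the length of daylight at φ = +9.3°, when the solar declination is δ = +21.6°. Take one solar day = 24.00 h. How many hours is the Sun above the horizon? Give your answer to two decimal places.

12.50 h

cos H₀ = −tan φ · tan δ = −tan(+9.3°) × tan(+21.600°) = -0.0648, so H₀ = 1.6357 rad = 93.72°.
Daylight = 2H₀/(2π) × 24.00 h = (1.6357/π) × 24.00 = 12.50 h.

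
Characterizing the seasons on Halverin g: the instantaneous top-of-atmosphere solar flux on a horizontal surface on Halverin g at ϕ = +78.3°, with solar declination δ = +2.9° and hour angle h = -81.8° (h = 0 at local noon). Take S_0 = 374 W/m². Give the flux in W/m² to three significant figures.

cos θ_z = sin ϕ sin δ + cos ϕ cos δ cos h = 0.049542 + 0.028886 = 0.078428.
Flux = S_0 · cos θ_z = 374 × 0.078428 = 29.33 W/m².

29.3 W/m²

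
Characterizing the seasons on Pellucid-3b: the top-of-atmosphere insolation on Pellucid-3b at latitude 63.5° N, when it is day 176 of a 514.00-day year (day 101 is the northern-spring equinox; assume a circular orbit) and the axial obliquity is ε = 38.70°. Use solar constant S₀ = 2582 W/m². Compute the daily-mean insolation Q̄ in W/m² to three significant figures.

Solar longitude: λ_s = 360° × (176 − 101)/514.00 = 52.529°.
sin δ = sin 38.70° × sin 52.529° = 0.49623, so δ = +29.751°.
cos H₀ = −tan(+63.5°) tan(+29.751°) = -1.1464 ≤ −1 ⇒ polar day, H₀ = π.
Bracket: H₀ sin φ sin δ + cos φ cos δ sin H₀ = 3.1416×0.89493×0.49623 + 0.44620×0.86819×0.00000 = 1.395157 + 0.000000 = 1.395157.
Q̄ = (S₀/π) × [bracket] = (2582/π) × 1.395157 = 1147 W/m².

Q̄ ≈ 1.15e+03 W/m²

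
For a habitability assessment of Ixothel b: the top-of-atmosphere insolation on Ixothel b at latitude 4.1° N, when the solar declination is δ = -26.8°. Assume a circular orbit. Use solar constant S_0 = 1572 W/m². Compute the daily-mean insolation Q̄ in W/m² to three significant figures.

cos h₀ = −tan(+4.1°) tan(-26.800°) = 0.0362, h₀ = 1.5346 rad.
Bracket: h₀ sin ϕ sin δ + cos ϕ cos δ sin h₀ = 1.5346×0.07150×-0.45088 + 0.99744×0.89259×0.99934 = -0.049472 + 0.889717 = 0.840245.
Q̄ = (S_0/π) × [bracket] = (1572/π) × 0.840245 = 420.4 W/m².

Q̄ ≈ 420 W/m²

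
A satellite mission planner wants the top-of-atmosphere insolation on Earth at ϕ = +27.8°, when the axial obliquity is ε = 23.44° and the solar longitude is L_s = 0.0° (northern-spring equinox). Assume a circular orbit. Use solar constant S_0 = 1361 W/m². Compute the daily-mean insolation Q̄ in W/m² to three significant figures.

Solar declination: sin δ = sin ε · sin L_s = sin 23.44° × sin 0.0° = 0.00000, so δ = +0.000°.
cos h₀ = −tan(+27.8°) tan(+0.000°) = -0.0000, h₀ = 1.5708 rad.
Bracket: h₀ sin ϕ sin δ + cos ϕ cos δ sin h₀ = 1.5708×0.46639×0.00000 + 0.88458×1.00000×1.00000 = 0.000000 + 0.884580 = 0.884580.
Q̄ = (S_0/π) × [bracket] = (1361/π) × 0.884580 = 383.2 W/m².

Q̄ ≈ 383 W/m²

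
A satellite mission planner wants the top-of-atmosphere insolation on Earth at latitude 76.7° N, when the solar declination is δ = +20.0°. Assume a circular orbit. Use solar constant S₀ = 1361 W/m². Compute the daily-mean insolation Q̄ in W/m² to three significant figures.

cos H₀ = −tan(+76.7°) tan(+20.000°) = -1.5397 ≤ −1 ⇒ polar day, H₀ = π.
Bracket: H₀ sin φ sin δ + cos φ cos δ sin H₀ = 3.1416×0.97318×0.34202 + 0.23005×0.93969×0.00000 = 1.045672 + 0.000000 = 1.045672.
Q̄ = (S₀/π) × [bracket] = (1361/π) × 1.045672 = 453.0 W/m².

Q̄ ≈ 453 W/m²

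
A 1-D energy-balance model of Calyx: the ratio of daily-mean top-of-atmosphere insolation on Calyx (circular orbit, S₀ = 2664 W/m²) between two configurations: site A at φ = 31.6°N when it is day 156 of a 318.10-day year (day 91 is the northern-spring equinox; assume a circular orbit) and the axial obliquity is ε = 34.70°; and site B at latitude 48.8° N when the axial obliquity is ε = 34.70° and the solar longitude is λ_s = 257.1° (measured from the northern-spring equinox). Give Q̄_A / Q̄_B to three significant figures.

Q̄_A / Q̄_B ≈ 20.1

— Configuration A (φ=+31.6°):
Solar longitude: λ_s = 360° × (156 − 91)/318.10 = 73.562°.
sin δ = sin 34.70° × sin 73.562° = 0.54601, so δ = +33.094°.
cos H₀ = −tan(+31.6°) tan(+33.094°) = -0.4010, H₀ = 1.9834 rad.
Bracket: H₀ sin φ sin δ + cos φ cos δ sin H₀ = 1.9834×0.52399×0.54601 + 0.85173×0.83778×0.91610 = 0.567458 + 0.653694 = 1.221152.
Q̄ = (S₀/π) × [bracket] = (2664/π) × 1.221152 = 1035.5 W/m².
— Configuration B (φ=+48.8°):
Solar declination: sin δ = sin ε · sin λ_s = sin 34.70° × sin 257.1° = -0.55491, so δ = -33.705°.
cos H₀ = −tan(+48.8°) tan(-33.705°) = 0.7619, H₀ = 0.7045 rad.
Bracket: H₀ sin φ sin δ + cos φ cos δ sin H₀ = 0.7045×0.75241×-0.55491 + 0.65869×0.83191×0.64764 = -0.294143 + 0.354888 = 0.060745.
Q̄ = (S₀/π) × [bracket] = (2664/π) × 0.060745 = 51.510 W/m².
Ratio Q̄_A / Q̄_B = 1035.5 / 51.510 = 20.10.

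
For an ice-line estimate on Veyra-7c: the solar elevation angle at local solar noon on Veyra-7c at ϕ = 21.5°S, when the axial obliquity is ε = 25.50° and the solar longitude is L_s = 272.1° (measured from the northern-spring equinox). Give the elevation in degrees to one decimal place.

86.0°

Solar declination: sin δ = sin ε · sin L_s = sin 25.50° × sin 272.1° = -0.43022, so δ = -25.482°.
At local noon the hour angle is zero, so the zenith angle equals |ϕ − δ| = |-21.5° − (-25.482°)| = 3.982°.
Elevation = 90° − 3.982° = 86.0°.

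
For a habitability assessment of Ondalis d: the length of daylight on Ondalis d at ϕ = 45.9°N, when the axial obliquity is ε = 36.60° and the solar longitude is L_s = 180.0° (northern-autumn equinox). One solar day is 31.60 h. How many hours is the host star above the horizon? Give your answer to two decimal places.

15.80 h

Solar declination: sin δ = sin ε · sin L_s = sin 36.60° × sin 180.0° = 0.00000, so δ = +0.000°.
cos h₀ = −tan ϕ · tan δ = −tan(+45.9°) × tan(+0.000°) = -0.0000, so h₀ = 1.5708 rad = 90.00°.
Daylight = 2h₀/(2π) × 31.60 h = (1.5708/π) × 31.60 = 15.80 h.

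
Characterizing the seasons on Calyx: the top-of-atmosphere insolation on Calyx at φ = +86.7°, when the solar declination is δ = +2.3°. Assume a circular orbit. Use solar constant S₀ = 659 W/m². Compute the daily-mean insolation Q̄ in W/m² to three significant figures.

cos H₀ = −tan(+86.7°) tan(+2.300°) = -0.6966, H₀ = 2.3414 rad.
Bracket: H₀ sin φ sin δ + cos φ cos δ sin H₀ = 2.3414×0.99834×0.04013 + 0.05756×0.99919×0.71749 = 0.093804 + 0.041265 = 0.135069.
Q̄ = (S₀/π) × [bracket] = (659/π) × 0.135069 = 28.33 W/m².

Q̄ ≈ 28.3 W/m²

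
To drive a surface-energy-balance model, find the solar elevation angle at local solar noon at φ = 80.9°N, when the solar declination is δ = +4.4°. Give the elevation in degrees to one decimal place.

At local noon the hour angle is zero, so the zenith angle equals |φ − δ| = |+80.9° − (+4.400°)| = 76.500°.
Elevation = 90° − 76.500° = 13.5°.

13.5°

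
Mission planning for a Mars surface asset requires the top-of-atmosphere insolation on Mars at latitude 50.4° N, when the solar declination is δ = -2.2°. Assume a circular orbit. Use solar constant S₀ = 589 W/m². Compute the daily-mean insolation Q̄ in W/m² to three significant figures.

Q̄ ≈ 111 W/m²

cos H₀ = −tan(+50.4°) tan(-2.200°) = 0.0464, H₀ = 1.5243 rad.
Bracket: H₀ sin φ sin δ + cos φ cos δ sin H₀ = 1.5243×0.77051×-0.03839 + 0.63742×0.99926×0.99892 = -0.045089 + 0.636260 = 0.591171.
Q̄ = (S₀/π) × [bracket] = (589/π) × 0.591171 = 110.8 W/m².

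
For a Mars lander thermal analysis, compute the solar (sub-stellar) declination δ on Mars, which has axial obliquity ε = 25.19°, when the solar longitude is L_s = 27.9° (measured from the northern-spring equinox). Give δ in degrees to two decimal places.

sin δ = sin ε · sin L_s = sin 25.19° × sin 27.9° = 0.199161.
δ = arcsin(0.199161) = +11.49°.

δ = +11.49°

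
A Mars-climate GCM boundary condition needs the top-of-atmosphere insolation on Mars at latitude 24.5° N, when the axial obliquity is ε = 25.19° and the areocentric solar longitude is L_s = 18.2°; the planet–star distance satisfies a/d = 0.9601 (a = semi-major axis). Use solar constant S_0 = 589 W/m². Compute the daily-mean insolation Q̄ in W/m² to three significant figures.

Q̄ ≈ 171 W/m²

sin δ = sin 25.19° × sin 18.2° = 0.13294, so δ = +7.639°.
cos h₀ = −tan(+24.5°) tan(+7.639°) = -0.0611, h₀ = 1.6320 rad.
Bracket: h₀ sin ϕ sin δ + cos ϕ cos δ sin h₀ = 1.6320×0.41469×0.13294 + 0.90996×0.99112×0.99813 = 0.089970 + 0.900193 = 0.990163.
Inverse-square distance factor (a/d)² = 0.9601² = 0.921792.
Q̄ = (S_0/π) × 0.921792 × [bracket] = (589/π) × 0.921792 × 0.990163 = 171.1 W/m².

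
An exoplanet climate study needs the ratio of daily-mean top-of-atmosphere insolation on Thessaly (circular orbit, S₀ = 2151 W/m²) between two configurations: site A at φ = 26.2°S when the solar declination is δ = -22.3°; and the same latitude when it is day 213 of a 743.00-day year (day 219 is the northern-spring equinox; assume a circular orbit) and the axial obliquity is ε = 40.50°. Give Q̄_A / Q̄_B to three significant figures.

Q̄_A / Q̄_B ≈ 1.21

— Configuration A (φ=-26.2°):
cos H₀ = −tan(-26.2°) tan(-22.300°) = -0.2018, H₀ = 1.7740 rad.
Bracket: H₀ sin φ sin δ + cos φ cos δ sin H₀ = 1.7740×-0.44151×-0.37946 + 0.89726×0.92521×0.97942 = 0.297208 + 0.813069 = 1.110277.
Q̄ = (S₀/π) × [bracket] = (2151/π) × 1.110277 = 760.19 W/m².
— Configuration B (φ=-26.2°):
Solar longitude: λ_s = 360° × (213 − 219)/743.00 = -2.907°, i.e. -2.907° + 360° = 357.093°.
sin δ = sin 40.50° × sin 357.093° = -0.03294, so δ = -1.888°.
cos H₀ = −tan(-26.2°) tan(-1.888°) = -0.0162, H₀ = 1.5870 rad.
Bracket: H₀ sin φ sin δ + cos φ cos δ sin H₀ = 1.5870×-0.44151×-0.03294 + 0.89726×0.99946×0.99987 = 0.023080 + 0.896659 = 0.919739.
Q̄ = (S₀/π) × [bracket] = (2151/π) × 0.919739 = 629.73 W/m².
Ratio Q̄_A / Q̄_B = 760.19 / 629.73 = 1.207.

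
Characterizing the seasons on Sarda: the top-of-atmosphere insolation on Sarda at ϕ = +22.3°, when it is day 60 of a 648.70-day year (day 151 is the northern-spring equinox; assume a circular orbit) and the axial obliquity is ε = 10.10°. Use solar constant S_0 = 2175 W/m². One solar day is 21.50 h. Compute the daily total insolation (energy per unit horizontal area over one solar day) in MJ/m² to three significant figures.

44.9 MJ/m²

Solar longitude: L_s = 360° × (60 − 151)/648.70 = -50.501°, i.e. -50.501° + 360° = 309.499°.
sin δ = sin 10.10° × sin 309.499° = -0.13532, so δ = -7.777°.
cos h₀ = −tan(+22.3°) tan(-7.777°) = 0.0560, h₀ = 1.5148 rad.
Bracket: h₀ sin ϕ sin δ + cos ϕ cos δ sin h₀ = 1.5148×0.37946×-0.13532 + 0.92521×0.99080×0.99843 = -0.077783 + 0.915259 = 0.837476.
Q̄ = (S_0/π) × [bracket] = (2175/π) × 0.837476 = 579.80 W/m².
Daily total = Q̄ × 21.50 h × 3600 s/h = 579.80 × 21.50 × 3600 / 10⁶ = 44.88 MJ/m².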